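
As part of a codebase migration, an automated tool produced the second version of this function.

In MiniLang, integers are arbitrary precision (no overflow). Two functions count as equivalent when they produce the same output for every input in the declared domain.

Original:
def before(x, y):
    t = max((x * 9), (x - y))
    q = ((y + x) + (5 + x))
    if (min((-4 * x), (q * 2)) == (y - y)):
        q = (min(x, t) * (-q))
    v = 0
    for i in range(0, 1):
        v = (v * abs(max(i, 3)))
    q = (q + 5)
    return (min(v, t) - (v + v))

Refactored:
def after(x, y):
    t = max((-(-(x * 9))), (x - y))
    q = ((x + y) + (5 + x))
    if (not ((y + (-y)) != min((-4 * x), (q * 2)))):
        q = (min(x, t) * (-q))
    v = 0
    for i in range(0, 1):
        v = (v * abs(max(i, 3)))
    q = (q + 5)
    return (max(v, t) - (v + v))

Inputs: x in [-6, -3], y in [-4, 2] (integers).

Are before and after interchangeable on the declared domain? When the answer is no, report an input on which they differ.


Not equivalent: x=-6, y=-4 separates them (-2 vs 0).
before: t = -2; q = -11; (min((-4 * x), (q * 2)) == (y - y)) -> false; v = 0; [i=0]; v = 0; q = -6; return -2
after: t = -2; q = -11; (not ((y + (-y)) != min((-4 * x), (q * 2)))) -> false; v = 0; [i=0]; v = 0; q = -6; return 0
verdict: not equivalent; witness: x=-6, y=-4


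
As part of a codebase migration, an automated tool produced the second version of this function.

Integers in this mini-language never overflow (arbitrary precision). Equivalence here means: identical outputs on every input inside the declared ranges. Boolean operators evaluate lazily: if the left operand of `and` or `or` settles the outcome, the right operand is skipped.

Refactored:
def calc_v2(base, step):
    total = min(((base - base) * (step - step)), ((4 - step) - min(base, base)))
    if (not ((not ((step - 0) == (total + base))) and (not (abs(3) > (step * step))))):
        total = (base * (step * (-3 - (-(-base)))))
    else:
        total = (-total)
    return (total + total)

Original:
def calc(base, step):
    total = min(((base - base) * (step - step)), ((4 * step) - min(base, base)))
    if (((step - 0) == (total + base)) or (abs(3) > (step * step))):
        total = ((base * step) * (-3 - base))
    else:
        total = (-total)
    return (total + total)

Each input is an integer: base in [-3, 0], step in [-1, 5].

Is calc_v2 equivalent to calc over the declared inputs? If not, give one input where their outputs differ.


Try base=0, step=5.
calc: total=0, then (((step - 0) == (total + base)) or (abs(3) > (step * step))) is false, then total=0, then returns 0
calc_v2: total=-1, then (not ((not ((step - 0) == (total + base))) and (not (abs(3) > (step * step))))) is false, then total=1, then returns 2
0 and 2 differ, so these are not the same function on this domain.
verdict: not equivalent; witness: base=0, step=5


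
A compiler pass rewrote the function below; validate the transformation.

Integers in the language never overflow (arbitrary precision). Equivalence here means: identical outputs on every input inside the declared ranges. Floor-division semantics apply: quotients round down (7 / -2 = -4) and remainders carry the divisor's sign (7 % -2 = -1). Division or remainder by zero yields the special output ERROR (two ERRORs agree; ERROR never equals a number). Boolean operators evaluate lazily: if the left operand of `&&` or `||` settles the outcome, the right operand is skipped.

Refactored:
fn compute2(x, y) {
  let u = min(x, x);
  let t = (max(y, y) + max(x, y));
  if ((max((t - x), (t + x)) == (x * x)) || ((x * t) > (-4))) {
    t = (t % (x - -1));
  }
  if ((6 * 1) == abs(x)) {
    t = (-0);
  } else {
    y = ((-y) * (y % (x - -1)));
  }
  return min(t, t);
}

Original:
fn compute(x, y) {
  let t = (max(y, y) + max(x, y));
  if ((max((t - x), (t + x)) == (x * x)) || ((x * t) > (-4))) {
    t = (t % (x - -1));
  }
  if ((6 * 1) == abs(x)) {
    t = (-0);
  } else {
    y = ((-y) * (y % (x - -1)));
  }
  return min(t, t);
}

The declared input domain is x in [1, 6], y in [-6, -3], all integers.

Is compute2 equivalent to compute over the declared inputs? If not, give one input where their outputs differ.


Although min/max/abs usage differs; and local variable names differ; and statement counts differ, 24/24 inputs agree.
verdict: equivalent


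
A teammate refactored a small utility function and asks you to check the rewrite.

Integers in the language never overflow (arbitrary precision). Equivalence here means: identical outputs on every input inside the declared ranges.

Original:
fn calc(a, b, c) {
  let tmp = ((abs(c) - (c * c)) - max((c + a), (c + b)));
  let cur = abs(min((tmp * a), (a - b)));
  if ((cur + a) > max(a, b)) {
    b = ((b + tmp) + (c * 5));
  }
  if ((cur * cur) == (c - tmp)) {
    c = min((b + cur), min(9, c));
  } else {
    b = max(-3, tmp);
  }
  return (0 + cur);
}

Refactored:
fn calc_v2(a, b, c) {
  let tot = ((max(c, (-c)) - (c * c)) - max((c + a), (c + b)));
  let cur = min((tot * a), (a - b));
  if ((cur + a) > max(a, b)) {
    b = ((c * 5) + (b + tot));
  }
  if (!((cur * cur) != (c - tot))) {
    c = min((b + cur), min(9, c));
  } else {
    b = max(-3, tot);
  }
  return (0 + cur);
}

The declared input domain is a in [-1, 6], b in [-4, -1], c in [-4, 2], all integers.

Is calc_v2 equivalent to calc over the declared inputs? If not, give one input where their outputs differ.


Take a=-1, b=-4, c=-2.
calc: tmp = 1; cur = 1; ((cur + a) > max(a, b)) -> true; b = -13; ((cur * cur) == (c - tmp)) -> false; b = 1; return 1
calc_v2: tot = 1; cur = -1; ((cur + a) > max(a, b)) -> false; (!((cur * cur) != (c - tot))) -> false; b = 1; return -1
1 != -1, so the rewrite changes behavior.
verdict: not equivalent; witness: a=-1, b=-4, c=-2


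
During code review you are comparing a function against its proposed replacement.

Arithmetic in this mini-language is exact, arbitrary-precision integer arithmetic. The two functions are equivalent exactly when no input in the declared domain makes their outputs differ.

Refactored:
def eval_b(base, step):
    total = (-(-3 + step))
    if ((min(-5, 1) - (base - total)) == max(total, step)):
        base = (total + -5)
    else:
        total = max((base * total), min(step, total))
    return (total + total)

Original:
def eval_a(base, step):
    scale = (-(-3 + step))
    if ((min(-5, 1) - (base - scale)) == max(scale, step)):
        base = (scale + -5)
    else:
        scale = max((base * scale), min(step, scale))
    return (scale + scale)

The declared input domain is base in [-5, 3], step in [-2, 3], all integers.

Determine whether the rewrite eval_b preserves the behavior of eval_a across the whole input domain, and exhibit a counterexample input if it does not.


This is a faithful refactor — local variable names differ, but the computed results match everywhere.
As a probe, take base=3, step=2: eval_a runs scale=1, then ((min(-5, 1) - (base - scale)) == max(scale, step)) is false, then scale=3, then returns 6; eval_b runs total=1, then ((min(-5, 1) - (base - total)) == max(total, step)) is false, then total=3, then returns 6; both end at 6.
Sweeping the whole domain (54 inputs) finds no disagreement.
verdict: equivalent


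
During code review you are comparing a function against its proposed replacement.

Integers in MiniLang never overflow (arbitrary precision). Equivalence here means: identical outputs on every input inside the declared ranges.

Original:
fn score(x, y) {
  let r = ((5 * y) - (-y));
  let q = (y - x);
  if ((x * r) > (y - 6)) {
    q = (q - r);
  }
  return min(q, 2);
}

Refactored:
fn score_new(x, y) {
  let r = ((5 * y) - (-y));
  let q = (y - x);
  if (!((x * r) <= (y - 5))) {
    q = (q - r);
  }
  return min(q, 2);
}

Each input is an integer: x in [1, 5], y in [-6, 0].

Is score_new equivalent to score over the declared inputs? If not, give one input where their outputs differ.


These are not equivalent — on x=1, y=-1 the outputs split (2 vs -2).
score: r=-6, then q=-2, then ((x * r) > (y - 6)) is true, then q=4, then returns 2
score_new: r=-6, then q=-2, then (!((x * r) <= (y - 5))) is false, then returns -2
verdict: not equivalent; witness: x=1, y=-1


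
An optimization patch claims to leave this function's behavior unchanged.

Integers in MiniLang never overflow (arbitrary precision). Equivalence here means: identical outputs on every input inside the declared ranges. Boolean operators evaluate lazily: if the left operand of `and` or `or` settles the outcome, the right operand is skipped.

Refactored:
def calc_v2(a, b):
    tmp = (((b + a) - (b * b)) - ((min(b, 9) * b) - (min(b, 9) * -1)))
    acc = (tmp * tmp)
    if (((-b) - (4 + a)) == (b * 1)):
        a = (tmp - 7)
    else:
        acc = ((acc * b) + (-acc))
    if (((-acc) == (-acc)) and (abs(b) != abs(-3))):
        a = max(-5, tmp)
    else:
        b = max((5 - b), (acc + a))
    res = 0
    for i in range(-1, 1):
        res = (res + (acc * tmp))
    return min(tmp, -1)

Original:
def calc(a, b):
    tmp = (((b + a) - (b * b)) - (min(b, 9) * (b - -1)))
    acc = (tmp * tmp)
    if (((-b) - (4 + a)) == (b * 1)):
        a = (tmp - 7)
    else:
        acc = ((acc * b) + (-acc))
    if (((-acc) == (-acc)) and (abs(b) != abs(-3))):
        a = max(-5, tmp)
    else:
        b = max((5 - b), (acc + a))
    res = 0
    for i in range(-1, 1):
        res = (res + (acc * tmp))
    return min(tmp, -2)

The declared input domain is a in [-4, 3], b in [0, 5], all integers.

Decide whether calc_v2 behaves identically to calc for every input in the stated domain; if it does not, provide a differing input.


Try a=-1, b=0.
calc: tmp=-1, then acc=1, then (((-b) - (4 + a)) == (b * 1)) is false, then acc=-1, then (((-acc) == (-acc)) and (abs(b) != abs(-3))) is true, then a=-1, then res=0, then (i=-1), then res=1, then (i=0), then res=2, then returns -2
calc_v2: tmp=-1, then acc=1, then (((-b) - (4 + a)) == (b * 1)) is false, then acc=-1, then (((-acc) == (-acc)) and (abs(b) != abs(-3))) is true, then a=-1, then res=0, then (i=-1), then res=1, then (i=0), then res=2, then returns -1
-2 vs -1 — the two versions disagree here.
verdict: not equivalent; witness: a=-1, b=0


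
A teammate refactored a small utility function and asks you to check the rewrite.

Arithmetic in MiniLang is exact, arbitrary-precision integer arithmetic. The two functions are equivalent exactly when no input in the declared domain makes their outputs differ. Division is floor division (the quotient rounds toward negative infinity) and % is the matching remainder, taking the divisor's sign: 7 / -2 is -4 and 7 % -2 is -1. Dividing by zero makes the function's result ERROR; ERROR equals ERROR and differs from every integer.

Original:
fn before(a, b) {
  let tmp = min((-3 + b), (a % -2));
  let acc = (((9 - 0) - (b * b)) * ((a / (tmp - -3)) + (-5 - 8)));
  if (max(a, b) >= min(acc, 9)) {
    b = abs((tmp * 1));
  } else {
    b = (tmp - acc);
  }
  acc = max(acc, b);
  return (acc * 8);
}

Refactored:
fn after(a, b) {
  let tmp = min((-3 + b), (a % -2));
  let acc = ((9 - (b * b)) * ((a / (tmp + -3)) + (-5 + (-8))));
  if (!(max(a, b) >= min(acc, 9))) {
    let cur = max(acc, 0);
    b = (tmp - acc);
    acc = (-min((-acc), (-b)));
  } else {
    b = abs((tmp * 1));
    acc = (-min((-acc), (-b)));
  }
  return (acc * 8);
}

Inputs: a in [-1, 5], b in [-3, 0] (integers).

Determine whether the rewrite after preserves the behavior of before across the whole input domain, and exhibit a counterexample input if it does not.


At a=-1, b=0: before gives ERROR, after gives 24.
verdict: not equivalent; witness: a=-1, b=0


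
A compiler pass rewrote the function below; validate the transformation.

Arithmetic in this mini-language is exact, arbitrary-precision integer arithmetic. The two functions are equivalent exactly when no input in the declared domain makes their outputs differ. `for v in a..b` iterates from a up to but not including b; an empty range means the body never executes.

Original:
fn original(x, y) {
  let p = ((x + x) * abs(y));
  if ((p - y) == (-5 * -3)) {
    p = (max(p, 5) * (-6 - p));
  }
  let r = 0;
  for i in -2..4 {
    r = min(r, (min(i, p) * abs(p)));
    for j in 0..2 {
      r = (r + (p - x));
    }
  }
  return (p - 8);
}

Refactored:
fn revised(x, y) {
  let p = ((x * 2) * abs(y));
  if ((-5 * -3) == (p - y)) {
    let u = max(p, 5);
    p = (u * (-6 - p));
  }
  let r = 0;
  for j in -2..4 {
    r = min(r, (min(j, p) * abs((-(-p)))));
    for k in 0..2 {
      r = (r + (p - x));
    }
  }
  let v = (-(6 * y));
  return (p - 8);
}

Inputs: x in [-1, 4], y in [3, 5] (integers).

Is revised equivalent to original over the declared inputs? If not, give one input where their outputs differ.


Although local variable names differ, and arithmetic usage differs, and statement counts differ, and constant usage differs, 18/18 inputs agree.
verdict: equivalent


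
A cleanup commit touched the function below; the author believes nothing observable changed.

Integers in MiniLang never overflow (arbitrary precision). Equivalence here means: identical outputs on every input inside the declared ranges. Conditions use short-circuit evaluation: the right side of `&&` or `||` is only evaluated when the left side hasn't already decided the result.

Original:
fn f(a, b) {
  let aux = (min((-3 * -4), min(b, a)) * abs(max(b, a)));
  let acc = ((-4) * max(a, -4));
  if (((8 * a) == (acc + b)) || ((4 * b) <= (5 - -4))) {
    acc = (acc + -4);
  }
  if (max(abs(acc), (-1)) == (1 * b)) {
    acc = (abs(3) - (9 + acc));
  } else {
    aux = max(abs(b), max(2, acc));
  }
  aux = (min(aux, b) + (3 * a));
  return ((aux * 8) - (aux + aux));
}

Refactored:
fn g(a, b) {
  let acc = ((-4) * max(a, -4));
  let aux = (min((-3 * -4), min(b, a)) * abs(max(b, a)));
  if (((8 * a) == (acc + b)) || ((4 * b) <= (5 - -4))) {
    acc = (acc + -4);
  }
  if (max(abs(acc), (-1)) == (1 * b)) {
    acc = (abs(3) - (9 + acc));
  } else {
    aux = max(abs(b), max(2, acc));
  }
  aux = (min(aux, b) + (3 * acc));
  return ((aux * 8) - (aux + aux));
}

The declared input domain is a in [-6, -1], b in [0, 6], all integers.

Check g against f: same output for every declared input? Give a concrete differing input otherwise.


Input a=-6, b=0: -108 from f versus 216 from g.
verdict: not equivalent; witness: a=-6, b=0


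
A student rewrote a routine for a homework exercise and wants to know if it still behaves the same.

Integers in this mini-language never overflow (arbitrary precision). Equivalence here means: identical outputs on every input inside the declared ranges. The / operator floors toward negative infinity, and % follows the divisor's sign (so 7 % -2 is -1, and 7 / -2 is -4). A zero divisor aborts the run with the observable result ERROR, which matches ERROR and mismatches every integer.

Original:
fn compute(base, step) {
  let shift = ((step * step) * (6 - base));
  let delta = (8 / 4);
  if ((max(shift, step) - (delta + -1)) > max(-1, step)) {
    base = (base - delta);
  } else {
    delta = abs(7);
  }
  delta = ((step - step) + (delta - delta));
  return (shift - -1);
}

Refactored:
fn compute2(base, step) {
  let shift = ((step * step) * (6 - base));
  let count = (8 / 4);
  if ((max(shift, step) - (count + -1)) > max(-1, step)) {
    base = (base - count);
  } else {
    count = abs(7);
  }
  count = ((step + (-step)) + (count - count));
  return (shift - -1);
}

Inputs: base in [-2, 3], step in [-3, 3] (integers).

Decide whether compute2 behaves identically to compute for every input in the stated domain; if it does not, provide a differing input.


Comparing the listings, the differences include: local variable names differ, arithmetic usage differs.
Spot check at base=1, step=-1 — compute: shift = 5; delta = 2; ((max(shift, step) - (delta + -1)) > max(-1, step)) -> true; base = -1; delta = 0; return 6. compute2: shift = 5; count = 2; ((max(shift, step) - (count + -1)) > max(-1, step)) -> true; base = -1; count = 0; return 6. Both give 6.
Across all 42 domain points the two functions coincide.
verdict: equivalent


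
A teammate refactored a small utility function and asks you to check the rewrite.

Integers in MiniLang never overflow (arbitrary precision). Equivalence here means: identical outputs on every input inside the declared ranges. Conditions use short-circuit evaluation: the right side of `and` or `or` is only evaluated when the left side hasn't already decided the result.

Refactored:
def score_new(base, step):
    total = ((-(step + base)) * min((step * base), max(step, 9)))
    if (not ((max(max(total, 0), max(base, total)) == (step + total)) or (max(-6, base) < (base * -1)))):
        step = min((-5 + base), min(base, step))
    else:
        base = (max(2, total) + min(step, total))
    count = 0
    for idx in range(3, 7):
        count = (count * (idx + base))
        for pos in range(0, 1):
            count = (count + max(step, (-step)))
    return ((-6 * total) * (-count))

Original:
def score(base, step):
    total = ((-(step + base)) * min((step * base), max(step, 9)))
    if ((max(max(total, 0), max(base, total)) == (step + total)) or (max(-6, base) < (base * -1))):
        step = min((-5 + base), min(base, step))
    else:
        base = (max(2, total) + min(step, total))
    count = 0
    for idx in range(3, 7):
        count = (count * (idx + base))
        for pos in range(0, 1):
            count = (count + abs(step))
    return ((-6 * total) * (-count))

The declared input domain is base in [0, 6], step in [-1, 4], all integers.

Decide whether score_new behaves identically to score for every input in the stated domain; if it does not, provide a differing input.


Evaluate both at base=1, step=1.
score: total := -2 | ((max(max(total, 0), max(base, total)) == (step + total)) or (max(-6, base) < (base * -1))): false | base := 0 | count := 0 | iter idx=3: | count := 0 | iter pos=0: | count := 1 | iter idx=4: | count := 4 | iter pos=0: | count := 5 | iter idx=5: | count := 25 | iter pos=0: | count := 26 | iter idx=6: | count := 156 | iter pos=0: | count := 157 | result -1884
score_new: total := -2 | (not ((max(max(total, 0), max(base, total)) == (step + total)) or (max(-6, base) < (base * -1)))): true | step := -4 | count := 0 | iter idx=3: | count := 0 | iter pos=0: | count := 4 | iter idx=4: | count := 20 | iter pos=0: | count := 24 | iter idx=5: | count := 144 | iter pos=0: | count := 148 | iter idx=6: | count := 1036 | iter pos=0: | count := 1040 | result -12480
-1884 against -12480: the behavior changed.
verdict: not equivalent; witness: base=1, step=1


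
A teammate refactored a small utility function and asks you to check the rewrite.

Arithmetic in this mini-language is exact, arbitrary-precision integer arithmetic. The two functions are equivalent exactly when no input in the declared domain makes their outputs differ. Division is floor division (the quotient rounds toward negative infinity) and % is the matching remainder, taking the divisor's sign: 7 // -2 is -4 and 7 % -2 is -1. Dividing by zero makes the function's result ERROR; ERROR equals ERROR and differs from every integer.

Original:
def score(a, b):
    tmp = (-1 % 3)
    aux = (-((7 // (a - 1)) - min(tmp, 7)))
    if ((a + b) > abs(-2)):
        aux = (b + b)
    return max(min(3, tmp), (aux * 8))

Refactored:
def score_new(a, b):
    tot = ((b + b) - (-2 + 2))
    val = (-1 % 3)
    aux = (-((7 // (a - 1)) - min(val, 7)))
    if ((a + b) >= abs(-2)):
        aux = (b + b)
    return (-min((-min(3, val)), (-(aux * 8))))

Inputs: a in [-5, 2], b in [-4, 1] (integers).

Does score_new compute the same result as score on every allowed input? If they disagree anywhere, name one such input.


Although `((a + b) > abs(-2))` became `((a + b) >= abs(-2))`, no input in the stated domain can expose it; all 48 inputs agree.
verdict: equivalent


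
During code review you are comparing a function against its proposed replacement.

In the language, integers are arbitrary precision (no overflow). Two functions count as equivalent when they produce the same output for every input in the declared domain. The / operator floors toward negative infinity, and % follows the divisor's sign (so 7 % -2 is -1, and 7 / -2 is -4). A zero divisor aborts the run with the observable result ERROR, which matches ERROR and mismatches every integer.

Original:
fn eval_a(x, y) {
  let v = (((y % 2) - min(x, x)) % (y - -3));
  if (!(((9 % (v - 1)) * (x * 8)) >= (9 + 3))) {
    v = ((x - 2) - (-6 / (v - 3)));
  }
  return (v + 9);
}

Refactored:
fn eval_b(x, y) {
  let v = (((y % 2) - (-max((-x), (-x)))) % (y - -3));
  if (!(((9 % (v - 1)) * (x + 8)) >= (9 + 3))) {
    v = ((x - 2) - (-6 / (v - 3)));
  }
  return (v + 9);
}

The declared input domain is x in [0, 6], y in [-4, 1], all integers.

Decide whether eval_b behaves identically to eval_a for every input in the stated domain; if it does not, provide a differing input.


Not equivalent: x=2, y=1 separates them (12 vs ERROR).
eval_a: v = 3; (!(((9 % (v - 1)) * (x * 8)) >= (9 + 3))) -> false; return 12
eval_b: v = 3; (!(((9 % (v - 1)) * (x + 8)) >= (9 + 3))) -> true; division by zero -> ERROR
verdict: not equivalent; witness: x=2, y=1


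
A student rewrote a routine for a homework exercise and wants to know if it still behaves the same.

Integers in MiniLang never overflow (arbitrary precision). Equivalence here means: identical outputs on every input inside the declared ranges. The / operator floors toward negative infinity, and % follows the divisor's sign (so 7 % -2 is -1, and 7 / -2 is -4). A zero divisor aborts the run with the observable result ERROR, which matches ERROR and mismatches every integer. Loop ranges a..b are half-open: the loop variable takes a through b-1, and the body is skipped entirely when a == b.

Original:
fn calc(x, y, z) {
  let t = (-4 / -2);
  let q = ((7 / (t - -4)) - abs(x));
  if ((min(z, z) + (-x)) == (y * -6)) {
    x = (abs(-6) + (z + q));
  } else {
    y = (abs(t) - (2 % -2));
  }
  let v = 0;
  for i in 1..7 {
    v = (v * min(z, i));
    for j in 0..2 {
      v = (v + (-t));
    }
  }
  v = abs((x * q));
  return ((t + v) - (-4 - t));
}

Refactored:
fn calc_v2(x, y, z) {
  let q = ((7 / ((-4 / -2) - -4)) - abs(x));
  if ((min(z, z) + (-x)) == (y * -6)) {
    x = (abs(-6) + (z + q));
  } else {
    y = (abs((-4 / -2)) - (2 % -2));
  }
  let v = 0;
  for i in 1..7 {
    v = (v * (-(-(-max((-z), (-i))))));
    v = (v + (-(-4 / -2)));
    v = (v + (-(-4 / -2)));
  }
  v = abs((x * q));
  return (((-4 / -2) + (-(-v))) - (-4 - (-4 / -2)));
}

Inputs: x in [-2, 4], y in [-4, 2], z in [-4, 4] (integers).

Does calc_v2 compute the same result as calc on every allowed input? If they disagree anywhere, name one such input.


This is a faithful refactor — loop structure differs; also statement counts differ; also constant usage differs; also min/max/abs usage differs; also local variable names differ; also arithmetic usage differs, but the computed results match everywhere.
Tracing x=0, y=-1, z=0: calc: t=2, then q=1, then ((min(z, z) + (-x)) == (y * -6)) is false, then y=2, then v=0, then (i=1), then v=0, then (j=0), then v=-2, then (j=1), then v=-4, then (i=2), then v=0, then (j=0), then v=-2, then (j=1), then v=-4, then (i=3), then v=0, then (j=0), then v=-2, then (j=1), then v=-4, then (i=4), then v=0, then (j=0), then v=-2, then (j=1), then v=-4, then (i=5), then v=0, then (j=0), then v=-2, then (j=1), then v=-4, then (i=6), then v=0, then (j=0), then v=-2, then (j=1), then v=-4, then v=0, then returns 8 | calc_v2: q=1, then ((min(z, z) + (-x)) == (y * -6)) is false, then y=2, then v=0, then (i=1), then v=0, then v=-2, then v=-4, then (i=2), then v=0, then v=-2, then v=-4, then (i=3), then v=0, then v=-2, then v=-4, then (i=4), then v=0, then v=-2, then v=-4, then (i=5), then v=0, then v=-2, then v=-4, then (i=6), then v=0, then v=-2, then v=-4, then v=0, then returns 8 — matching result 8.
An exhaustive pass over the 441 declared inputs shows identical outputs.
verdict: equivalent


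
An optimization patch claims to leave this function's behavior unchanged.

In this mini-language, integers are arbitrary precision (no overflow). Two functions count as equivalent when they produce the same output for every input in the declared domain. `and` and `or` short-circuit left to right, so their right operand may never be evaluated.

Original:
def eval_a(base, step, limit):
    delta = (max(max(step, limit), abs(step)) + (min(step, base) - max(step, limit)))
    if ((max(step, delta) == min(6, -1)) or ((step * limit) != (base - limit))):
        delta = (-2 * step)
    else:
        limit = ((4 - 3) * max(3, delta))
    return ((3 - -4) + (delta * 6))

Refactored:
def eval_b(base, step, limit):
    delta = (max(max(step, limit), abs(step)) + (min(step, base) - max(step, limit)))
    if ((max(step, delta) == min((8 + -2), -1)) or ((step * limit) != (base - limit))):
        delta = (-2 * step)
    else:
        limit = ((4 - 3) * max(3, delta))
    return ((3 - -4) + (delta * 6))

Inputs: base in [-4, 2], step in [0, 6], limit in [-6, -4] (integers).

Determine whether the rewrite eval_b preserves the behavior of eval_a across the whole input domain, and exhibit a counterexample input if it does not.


Comparing the listings, the differences include: arithmetic usage differs, constant usage differs.
One worked example (base=1, step=3, limit=-4) — eval_a: delta = 1; ((max(step, delta) == min(6, -1)) or ((step * limit) != (base - limit))) -> true; delta = -6; return -29; eval_b: delta = 1; ((max(step, delta) == min((8 + -2), -1)) or ((step * limit) != (base - limit))) -> true; delta = -6; return -29; agreement on -29.
Every one of the 147 inputs gives matching results.
verdict: equivalent


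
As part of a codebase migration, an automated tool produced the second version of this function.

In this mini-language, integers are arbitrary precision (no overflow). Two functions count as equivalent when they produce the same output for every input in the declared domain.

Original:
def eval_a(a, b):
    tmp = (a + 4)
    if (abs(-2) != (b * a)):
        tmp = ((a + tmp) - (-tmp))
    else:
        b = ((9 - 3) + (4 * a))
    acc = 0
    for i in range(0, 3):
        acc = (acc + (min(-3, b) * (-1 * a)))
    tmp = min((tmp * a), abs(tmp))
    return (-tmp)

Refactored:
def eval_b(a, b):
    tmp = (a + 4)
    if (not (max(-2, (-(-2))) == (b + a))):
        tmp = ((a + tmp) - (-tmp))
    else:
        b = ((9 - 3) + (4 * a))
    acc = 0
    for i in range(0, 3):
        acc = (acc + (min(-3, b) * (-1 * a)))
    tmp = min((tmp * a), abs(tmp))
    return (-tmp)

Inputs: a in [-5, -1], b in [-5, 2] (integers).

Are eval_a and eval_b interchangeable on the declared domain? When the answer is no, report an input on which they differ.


Not equivalent: a=-1, b=-2 separates them (3 vs 5).
eval_a: tmp = 3; (abs(-2) != (b * a)) -> false; b = 2; acc = 0; [i=0]; acc = -3; [i=1]; acc = -6; [i=2]; acc = -9; tmp = -3; return 3
eval_b: tmp = 3; (not (max(-2, (-(-2))) == (b + a))) -> true; tmp = 5; acc = 0; [i=0]; acc = -3; [i=1]; acc = -6; [i=2]; acc = -9; tmp = -5; return 5
verdict: not equivalent; witness: a=-1, b=-2


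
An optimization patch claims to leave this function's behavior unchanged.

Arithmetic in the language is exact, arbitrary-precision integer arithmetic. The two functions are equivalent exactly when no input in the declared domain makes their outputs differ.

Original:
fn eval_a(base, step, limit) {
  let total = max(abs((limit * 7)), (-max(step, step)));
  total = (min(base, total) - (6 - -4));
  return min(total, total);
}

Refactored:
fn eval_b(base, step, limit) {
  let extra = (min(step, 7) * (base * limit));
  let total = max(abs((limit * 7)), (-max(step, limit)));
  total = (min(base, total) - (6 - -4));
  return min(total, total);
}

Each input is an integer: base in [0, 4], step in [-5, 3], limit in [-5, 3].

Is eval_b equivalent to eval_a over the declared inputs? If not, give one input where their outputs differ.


Input base=1, step=-5, limit=0: -9 from eval_a versus -10 from eval_b.
verdict: not equivalent; witness: base=1, step=-5, limit=0


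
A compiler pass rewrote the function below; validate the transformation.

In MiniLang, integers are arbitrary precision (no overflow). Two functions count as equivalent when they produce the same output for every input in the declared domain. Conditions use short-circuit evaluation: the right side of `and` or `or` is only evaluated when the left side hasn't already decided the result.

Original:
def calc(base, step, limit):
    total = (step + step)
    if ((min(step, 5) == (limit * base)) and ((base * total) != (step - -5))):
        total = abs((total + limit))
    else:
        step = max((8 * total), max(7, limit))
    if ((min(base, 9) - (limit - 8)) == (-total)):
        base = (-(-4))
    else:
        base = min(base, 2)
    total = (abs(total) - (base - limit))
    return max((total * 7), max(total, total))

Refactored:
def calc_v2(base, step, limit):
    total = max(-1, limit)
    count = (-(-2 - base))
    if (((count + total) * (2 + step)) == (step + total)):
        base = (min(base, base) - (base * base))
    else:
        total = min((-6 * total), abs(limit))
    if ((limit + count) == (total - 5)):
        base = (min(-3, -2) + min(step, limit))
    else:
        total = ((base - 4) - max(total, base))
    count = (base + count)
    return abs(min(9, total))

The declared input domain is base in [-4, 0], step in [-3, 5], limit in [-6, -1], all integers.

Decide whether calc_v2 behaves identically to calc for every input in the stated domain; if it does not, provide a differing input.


Take base=-4, step=-3, limit=-6.
calc: total = -6; ((min(step, 5) == (limit * base)) and ((base * total) != (step - -5))) -> false; step = 7; ((min(base, 9) - (limit - 8)) == (-total)) -> false; base = -4; total = 4; return 28
calc_v2: total = -1; count = -2; (((count + total) * (2 + step)) == (step + total)) -> false; total = 6; ((limit + count) == (total - 5)) -> false; total = -14; count = -6; return 14
28 vs 14 — the two versions disagree here.
verdict: not equivalent; witness: base=-4, step=-3, limit=-6


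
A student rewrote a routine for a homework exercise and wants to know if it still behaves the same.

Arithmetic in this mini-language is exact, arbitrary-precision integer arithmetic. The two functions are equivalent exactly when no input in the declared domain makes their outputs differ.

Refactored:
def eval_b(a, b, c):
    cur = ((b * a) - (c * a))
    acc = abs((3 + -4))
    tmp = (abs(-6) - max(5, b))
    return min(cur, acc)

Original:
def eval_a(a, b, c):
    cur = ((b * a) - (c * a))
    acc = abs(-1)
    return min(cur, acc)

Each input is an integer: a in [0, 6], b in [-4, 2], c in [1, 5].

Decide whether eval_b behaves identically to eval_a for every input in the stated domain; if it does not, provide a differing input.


Among the additions is an assignment to `tmp` whose value nothing reads, and its value is discarded.
Spot check at a=2, b=1, c=2 — eval_a: cur = -2; acc = 1; return -2. eval_b: cur = -2; acc = 1; tmp = 1; return -2. Both give -2.
Checked all 245 inputs in the declared domain: the outputs agree on every one.
verdict: equivalent


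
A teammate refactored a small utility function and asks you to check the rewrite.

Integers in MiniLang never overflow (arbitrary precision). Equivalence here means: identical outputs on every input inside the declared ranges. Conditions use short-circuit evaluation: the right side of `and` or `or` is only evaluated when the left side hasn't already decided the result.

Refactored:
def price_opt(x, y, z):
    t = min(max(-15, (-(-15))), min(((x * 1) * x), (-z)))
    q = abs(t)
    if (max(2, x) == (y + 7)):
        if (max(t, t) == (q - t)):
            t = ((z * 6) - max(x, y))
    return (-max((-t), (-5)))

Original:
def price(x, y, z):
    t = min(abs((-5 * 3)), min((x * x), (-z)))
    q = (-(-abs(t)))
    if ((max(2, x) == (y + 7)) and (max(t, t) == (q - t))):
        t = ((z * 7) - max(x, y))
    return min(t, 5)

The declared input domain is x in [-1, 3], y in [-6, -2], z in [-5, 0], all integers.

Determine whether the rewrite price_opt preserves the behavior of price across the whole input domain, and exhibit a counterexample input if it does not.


Run the pair on x=0, y=-5, z=-5.
price: t=0, then q=0, then ((max(2, x) == (y + 7)) and (max(t, t) == (q - t))) is true, then t=-35, then returns -35
price_opt: t=0, then q=0, then (max(2, x) == (y + 7)) is true, then (max(t, t) == (q - t)) is true, then t=-30, then returns -30
-35 vs -30 — the two versions disagree here.
verdict: not equivalent; witness: x=0, y=-5, z=-5


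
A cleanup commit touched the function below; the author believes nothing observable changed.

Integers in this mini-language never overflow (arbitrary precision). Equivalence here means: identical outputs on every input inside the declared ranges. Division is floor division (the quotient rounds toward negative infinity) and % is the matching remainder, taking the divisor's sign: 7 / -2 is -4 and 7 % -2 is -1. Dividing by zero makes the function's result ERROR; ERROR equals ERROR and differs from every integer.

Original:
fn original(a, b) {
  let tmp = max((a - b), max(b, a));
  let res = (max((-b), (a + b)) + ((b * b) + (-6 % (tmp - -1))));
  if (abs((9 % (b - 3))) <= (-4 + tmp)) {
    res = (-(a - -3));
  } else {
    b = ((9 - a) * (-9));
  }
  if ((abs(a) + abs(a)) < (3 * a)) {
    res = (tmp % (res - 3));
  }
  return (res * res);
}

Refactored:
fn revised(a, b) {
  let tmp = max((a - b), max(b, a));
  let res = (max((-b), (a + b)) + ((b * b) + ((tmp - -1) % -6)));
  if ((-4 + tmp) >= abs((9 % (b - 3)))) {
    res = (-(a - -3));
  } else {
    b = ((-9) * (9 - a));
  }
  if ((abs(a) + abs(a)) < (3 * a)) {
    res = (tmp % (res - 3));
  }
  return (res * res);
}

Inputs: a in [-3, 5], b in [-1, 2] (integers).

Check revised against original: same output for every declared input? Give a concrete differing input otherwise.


There is a counterexample at a=-3, b=-1: ERROR on one side, 4 on the other.
original: tmp := -1 | divide-by-zero, output ERROR
revised: tmp := -1 | res := 2 | ((-4 + tmp) >= abs((9 % (b - 3)))): false | b := -108 | ((abs(a) + abs(a)) < (3 * a)): false | result 4
verdict: not equivalent; witness: a=-3, b=-1


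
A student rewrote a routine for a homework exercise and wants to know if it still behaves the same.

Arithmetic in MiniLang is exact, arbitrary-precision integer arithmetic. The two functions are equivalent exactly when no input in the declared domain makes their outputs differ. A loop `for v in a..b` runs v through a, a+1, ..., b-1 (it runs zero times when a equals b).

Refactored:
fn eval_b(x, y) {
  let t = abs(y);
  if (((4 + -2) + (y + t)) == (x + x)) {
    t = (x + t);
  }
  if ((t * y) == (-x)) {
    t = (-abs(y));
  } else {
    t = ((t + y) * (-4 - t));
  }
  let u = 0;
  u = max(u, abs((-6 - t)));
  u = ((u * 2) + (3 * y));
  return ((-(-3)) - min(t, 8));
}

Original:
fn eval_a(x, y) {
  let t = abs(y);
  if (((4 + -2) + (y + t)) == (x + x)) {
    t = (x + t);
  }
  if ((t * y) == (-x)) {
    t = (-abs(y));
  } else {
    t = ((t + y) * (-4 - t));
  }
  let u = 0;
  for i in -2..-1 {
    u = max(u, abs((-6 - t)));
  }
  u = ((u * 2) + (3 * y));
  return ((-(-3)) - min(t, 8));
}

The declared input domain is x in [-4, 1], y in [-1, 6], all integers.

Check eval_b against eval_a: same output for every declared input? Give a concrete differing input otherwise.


The two are interchangeable: local variable names differ; also statement counts differ; also loop structure differs, and every declared input agrees.
As a probe, take x=-4, y=5: eval_a runs t := 5 | (((4 + -2) + (y + t)) == (x + x)): false | ((t * y) == (-x)): false | t := -90 | u := 0 | iter i=-2: | u := 84 | u := 183 | result 93; eval_b runs t := 5 | (((4 + -2) + (y + t)) == (x + x)): false | ((t * y) == (-x)): false | t := -90 | u := 0 | u := 84 | u := 183 | result 93; both end at 93.
Checked all 48 inputs in the declared domain: the outputs agree on every one.
verdict: equivalent


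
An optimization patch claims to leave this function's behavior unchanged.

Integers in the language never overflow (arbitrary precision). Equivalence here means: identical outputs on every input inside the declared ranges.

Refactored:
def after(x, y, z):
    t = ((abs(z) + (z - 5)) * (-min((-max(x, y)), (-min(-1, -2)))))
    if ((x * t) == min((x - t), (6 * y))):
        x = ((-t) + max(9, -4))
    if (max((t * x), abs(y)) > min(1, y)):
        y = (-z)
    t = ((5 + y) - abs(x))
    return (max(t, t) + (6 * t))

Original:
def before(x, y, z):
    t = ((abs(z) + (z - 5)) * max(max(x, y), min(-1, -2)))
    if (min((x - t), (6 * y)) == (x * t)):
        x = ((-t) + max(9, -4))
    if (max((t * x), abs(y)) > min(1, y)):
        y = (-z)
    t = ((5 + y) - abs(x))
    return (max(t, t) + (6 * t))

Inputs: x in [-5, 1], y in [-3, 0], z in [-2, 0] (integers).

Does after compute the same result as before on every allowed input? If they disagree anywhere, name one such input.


This is a faithful refactor — min/max/abs usage differs, but the computed results match everywhere.
Spot check at x=-3, y=-3, z=-1 — before: t=10, then (min((x - t), (6 * y)) == (x * t)) is false, then (max((t * x), abs(y)) > min(1, y)) is true, then y=1, then t=3, then returns 21. after: t=10, then ((x * t) == min((x - t), (6 * y))) is false, then (max((t * x), abs(y)) > min(1, y)) is true, then y=1, then t=3, then returns 21. Both give 21.
Every one of the 84 inputs gives matching results.
verdict: equivalent


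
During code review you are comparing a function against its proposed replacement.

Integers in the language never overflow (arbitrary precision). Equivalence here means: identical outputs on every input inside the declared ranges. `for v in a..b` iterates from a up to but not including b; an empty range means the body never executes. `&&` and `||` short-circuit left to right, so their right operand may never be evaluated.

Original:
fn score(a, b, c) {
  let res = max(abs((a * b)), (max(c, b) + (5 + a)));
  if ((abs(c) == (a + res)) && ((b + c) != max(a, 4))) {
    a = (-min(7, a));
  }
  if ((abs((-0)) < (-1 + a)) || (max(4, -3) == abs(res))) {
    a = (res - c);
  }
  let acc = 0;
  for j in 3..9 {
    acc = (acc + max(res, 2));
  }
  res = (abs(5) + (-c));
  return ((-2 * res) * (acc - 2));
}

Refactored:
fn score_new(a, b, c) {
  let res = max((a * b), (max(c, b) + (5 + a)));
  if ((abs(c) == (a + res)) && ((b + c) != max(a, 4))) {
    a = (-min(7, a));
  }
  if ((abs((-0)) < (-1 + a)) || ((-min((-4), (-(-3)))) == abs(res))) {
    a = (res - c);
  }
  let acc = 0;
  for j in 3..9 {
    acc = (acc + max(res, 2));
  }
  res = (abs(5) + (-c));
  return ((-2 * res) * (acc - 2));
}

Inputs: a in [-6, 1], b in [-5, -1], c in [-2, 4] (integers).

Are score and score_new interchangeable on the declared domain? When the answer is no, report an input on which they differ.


Input a=1, b=-5, c=-2: -392 from score versus -308 from score_new.
verdict: not equivalent; witness: a=1, b=-5, c=-2


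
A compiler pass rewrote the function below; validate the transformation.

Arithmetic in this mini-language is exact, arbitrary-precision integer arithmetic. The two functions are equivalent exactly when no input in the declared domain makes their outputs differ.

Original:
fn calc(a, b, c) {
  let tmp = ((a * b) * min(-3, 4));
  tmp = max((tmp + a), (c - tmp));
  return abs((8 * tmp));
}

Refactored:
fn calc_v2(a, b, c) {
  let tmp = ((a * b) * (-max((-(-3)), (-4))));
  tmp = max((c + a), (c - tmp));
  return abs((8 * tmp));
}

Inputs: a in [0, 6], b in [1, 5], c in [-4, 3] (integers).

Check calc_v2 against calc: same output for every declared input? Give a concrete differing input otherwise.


Consider the input a=0, b=1, c=-4.
calc: tmp=0, then tmp=0, then returns 0
calc_v2: tmp=0, then tmp=-4, then returns 32
0 and 32 differ, so these are not the same function on this domain.
verdict: not equivalent; witness: a=0, b=1, c=-4


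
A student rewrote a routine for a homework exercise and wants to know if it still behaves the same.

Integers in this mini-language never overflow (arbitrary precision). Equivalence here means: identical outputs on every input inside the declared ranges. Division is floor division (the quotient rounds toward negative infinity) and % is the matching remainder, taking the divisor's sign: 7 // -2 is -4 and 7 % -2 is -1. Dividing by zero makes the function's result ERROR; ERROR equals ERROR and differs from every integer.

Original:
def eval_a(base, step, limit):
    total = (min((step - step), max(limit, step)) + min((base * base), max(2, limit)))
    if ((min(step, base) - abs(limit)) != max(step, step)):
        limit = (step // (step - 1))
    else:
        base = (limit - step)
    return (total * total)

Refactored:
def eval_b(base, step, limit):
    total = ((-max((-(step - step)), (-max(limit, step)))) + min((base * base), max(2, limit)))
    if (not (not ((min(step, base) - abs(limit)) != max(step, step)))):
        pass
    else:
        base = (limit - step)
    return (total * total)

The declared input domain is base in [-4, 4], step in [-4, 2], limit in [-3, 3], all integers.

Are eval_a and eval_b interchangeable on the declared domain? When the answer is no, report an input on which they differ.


Evaluate both at base=-4, step=1, limit=-3.
eval_a: total becomes 2; next ((min(step, base) - abs(limit)) != max(step, step)) evaluates to true; next hits division by zero so the output is ERROR
eval_b: total becomes 2; next (not (not ((min(step, base) - abs(limit)) != max(step, step)))) evaluates to true; next final value 4
ERROR and 4 differ, so these are not the same function on this domain.
verdict: not equivalent; witness: base=-4, step=1, limit=-3
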